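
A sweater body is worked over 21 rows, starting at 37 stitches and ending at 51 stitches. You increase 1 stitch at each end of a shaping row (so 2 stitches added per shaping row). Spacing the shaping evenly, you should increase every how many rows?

Increase every 3rd row.

Stitches to add: |51 − 37| = 14.
Shaping rows needed: 14 / 2 = 7.
21 rows / 7 = every 3 rows.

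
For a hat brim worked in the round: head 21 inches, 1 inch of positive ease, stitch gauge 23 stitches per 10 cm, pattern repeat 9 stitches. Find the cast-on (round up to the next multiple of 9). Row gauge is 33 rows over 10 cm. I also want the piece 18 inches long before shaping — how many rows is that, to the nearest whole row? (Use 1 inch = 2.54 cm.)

Cast on 135 stitches; work 151 rows.

Finished = 21 + 1 = 22 inches.
22 inches × 2.54 = 55.88 cm.
23/10 = 2.3 sts per cm; 55.88 × 2.3 = 128.52 sts.
Next multiple of 9 → 135.
18 inches = 45.72 cm; × 3.3 = 150.88 → 151 rows.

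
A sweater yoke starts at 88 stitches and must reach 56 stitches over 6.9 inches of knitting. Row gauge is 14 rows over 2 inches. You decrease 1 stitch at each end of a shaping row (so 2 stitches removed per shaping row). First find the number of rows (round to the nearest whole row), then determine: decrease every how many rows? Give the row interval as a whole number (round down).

Decrease every 3rd row.

Rows = 6.9 × 7 = 48.3 → 48 rows.
Stitches to remove: 32 → 16 shaping rows (at 2 st each).
48 / 16 = 3.00 → every 3 rows.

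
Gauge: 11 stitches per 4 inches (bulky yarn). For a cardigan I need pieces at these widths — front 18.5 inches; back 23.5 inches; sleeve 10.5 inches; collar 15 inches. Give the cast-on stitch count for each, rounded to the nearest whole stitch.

Rate = 11/4 = 2.75 sts per in.
front: 18.5 × 2.75 = 50.88 → 51.
back: 23.5 × 2.75 = 64.62 → 65.
sleeve: 10.5 × 2.75 = 28.88 → 29.
collar: 15 × 2.75 = 41.25 → 41.

front 51; back 65; sleeve 29; collar 41.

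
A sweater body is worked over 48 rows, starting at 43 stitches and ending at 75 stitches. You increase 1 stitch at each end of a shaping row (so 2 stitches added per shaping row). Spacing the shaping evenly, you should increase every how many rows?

Stitches to add: |75 − 43| = 32.
Shaping rows needed: 32 / 2 = 16.
48 rows / 16 = every 3 rows.

Increase every 3rd row.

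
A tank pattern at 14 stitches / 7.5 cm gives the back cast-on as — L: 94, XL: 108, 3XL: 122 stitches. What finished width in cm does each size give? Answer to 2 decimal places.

14/7.5 = 1.867 sts per cm.
L: 94 / 1.867 = 50.357 → 50.36 cm.
XL: 108 / 1.867 = 57.857 → 57.86 cm.
3XL: 122 / 1.867 = 65.357 → 65.36 cm.

L 50.36 cm; XL 57.86 cm; 3XL 65.36 cm.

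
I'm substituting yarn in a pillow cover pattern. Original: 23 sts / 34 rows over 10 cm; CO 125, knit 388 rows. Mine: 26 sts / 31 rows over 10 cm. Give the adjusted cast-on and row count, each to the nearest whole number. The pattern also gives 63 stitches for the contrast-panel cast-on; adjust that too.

Stitches: 125 × 26/23 = 141.30 → 141.
Rows: 388 × 31/34 = 353.76 → 354.
contrast-panel cast-on: 63 × 26/23 = 71.22 → 71.

Cast on 141 stitches; work 354 rows; contrast-panel cast-on 71 stitches.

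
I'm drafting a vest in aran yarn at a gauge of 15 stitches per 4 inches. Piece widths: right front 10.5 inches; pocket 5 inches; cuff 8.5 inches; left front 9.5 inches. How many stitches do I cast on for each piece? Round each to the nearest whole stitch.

Rate = 15/4 = 3.75 sts per in.
right front: 10.5 × 3.75 = 39.38 → 39.
pocket: 5 × 3.75 = 18.75 → 19.
cuff: 8.5 × 3.75 = 31.88 → 32.
left front: 9.5 × 3.75 = 35.62 → 36.

right front 39; pocket 19; cuff 32; left front 36.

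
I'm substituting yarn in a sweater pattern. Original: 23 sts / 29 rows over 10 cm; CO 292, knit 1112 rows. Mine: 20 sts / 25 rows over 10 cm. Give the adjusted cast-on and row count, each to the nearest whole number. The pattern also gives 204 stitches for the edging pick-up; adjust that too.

Cast on 254 stitches; work 959 rows; edging pick-up 177 stitches.

Stitches: 292 × 20/23 = 253.91 → 254.
Rows: 1112 × 25/29 = 958.62 → 959.
edging pick-up: 204 × 20/23 = 177.39 → 177.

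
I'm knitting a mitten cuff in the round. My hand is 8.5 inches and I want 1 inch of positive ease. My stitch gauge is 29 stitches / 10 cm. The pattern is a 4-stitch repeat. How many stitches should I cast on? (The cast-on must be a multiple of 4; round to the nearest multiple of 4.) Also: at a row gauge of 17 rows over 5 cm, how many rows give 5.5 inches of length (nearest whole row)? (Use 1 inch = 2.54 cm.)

Finished = 8.5 + 1 = 9.5 inches.
9.5 inches × 2.54 = 24.13 cm.
29/10 = 2.9 sts per cm; 24.13 × 2.9 = 69.98 sts.
Nearest multiple of 4 → 68.
5.5 inches = 13.97 cm; × 3.4 = 47.50 → 47 rows.

Cast on 68 stitches; work 47 rows.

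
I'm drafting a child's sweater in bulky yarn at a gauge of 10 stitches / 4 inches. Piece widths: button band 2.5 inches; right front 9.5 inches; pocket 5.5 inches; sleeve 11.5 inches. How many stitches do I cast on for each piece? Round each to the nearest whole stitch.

Rate = 10/4 = 2.5 sts per in.
button band: 2.5 × 2.5 = 6.25 → 6.
right front: 9.5 × 2.5 = 23.75 → 24.
pocket: 5.5 × 2.5 = 13.75 → 14.
sleeve: 11.5 × 2.5 = 28.75 → 29.

button band 6; right front 24; pocket 14; sleeve 29.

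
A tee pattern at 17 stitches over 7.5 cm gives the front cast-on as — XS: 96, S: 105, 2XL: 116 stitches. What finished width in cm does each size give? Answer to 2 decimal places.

XS 42.35 cm; S 46.32 cm; 2XL 51.18 cm.

17/7.5 = 2.267 sts per cm.
XS: 96 / 2.267 = 42.353 → 42.35 cm.
S: 105 / 2.267 = 46.324 → 46.32 cm.
2XL: 116 / 2.267 = 51.176 → 51.18 cm.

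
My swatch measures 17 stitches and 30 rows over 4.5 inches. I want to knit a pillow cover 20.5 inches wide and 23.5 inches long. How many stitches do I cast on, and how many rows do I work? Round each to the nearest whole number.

Cast on 77 stitches and work 157 rows.

Stitch gauge = 17/4.5 = 3.778 sts/in; 20.5 × 3.778 = 77.44 → 77 sts.
Row gauge = 30/4.5 = 6.667 rows/in; 23.5 × 6.667 = 156.67 → 157 rows.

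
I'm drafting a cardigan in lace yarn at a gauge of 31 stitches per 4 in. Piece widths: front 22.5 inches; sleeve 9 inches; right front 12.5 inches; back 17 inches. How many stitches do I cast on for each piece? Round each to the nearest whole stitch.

front 174; sleeve 70; right front 97; back 132.

Rate = 31/4 = 7.75 sts per in.
front: 22.5 × 7.75 = 174.38 → 174.
sleeve: 9 × 7.75 = 69.75 → 70.
right front: 12.5 × 7.75 = 96.88 → 97.
back: 17 × 7.75 = 131.75 → 132.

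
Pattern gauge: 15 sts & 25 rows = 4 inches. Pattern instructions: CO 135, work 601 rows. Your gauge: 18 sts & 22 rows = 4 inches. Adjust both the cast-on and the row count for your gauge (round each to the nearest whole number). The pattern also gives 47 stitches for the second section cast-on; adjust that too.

Stitches: 135 × 18/15 = 162.00 → 162.
Rows: 601 × 22/25 = 528.88 → 529.
second section cast-on: 47 × 18/15 = 56.40 → 56.

Cast on 162 stitches; work 529 rows; second section cast-on 56 stitches.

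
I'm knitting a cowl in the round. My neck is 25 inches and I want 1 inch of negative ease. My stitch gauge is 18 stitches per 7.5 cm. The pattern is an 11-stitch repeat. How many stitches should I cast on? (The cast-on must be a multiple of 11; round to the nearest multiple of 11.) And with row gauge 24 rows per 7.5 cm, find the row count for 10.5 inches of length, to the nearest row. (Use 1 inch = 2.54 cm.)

Finished = 25 − 1 = 24 inches.
24 inches × 2.54 = 60.96 cm.
18/7.5 = 2.4 sts per cm; 60.96 × 2.4 = 146.30 sts.
Nearest multiple of 11 → 143.
10.5 inches = 26.67 cm; × 3.2 = 85.34 → 85 rows.

Cast on 143 stitches; work 85 rows.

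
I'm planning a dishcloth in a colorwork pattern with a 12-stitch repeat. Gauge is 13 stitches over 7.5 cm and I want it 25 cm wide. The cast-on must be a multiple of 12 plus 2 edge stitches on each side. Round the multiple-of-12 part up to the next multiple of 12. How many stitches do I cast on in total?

Cast on 52 stitches.

13 / 7.5 = 1.733 sts per cm.
25 × 1.733 = 43.33 sts.
Less 4 edge sts → 39.33 for the repeat.
Next multiple of 12: 48.
Add back 4 edge sts → 52.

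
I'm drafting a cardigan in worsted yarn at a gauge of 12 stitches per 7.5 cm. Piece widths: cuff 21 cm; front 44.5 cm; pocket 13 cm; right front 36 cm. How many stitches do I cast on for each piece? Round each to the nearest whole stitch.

cuff 34; front 71; pocket 21; right front 58.

Rate = 12/7.5 = 1.6 sts per cm.
cuff: 21 × 1.6 = 33.60 → 34.
front: 44.5 × 1.6 = 71.20 → 71.
pocket: 13 × 1.6 = 20.80 → 21.
right front: 36 × 1.6 = 57.60 → 58.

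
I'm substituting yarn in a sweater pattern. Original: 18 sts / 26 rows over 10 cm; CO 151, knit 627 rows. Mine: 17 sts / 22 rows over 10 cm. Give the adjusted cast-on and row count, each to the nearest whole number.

Cast on 143 stitches; work 531 rows.

Stitches: 151 × 17/18 = 142.61 → 143.
Rows: 627 × 22/26 = 530.54 → 531.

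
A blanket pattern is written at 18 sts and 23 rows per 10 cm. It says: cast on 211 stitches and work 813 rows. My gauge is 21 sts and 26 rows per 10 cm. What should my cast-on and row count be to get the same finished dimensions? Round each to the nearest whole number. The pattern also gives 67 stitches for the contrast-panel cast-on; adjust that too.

Cast on 246 stitches; work 919 rows; contrast-panel cast-on 78 stitches.

Stitches: 211 × 21/18 = 246.17 → 246.
Rows: 813 × 26/23 = 919.04 → 919.
contrast-panel cast-on: 67 × 21/18 = 78.17 → 78.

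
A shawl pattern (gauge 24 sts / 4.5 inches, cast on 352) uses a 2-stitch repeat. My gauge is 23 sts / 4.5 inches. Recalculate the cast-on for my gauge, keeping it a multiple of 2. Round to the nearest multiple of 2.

352 × 23 / 24 = 337.33.
Nearest multiple of 2: 338.

CO 338 sts.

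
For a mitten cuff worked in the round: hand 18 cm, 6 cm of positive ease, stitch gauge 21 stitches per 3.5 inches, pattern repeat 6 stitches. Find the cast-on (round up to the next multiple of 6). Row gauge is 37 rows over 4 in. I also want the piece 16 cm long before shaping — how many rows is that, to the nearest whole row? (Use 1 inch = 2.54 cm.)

Cast on 60 stitches; work 58 rows.

Finished = 18 + 6 = 24 cm.
24 cm × 1/2.54 = 9.45 inches.
21/3.5 = 6 sts per in; 9.45 × 6 = 56.69 sts.
Next multiple of 6 → 60.
16 cm = 6.30 inches; × 9.25 = 58.27 → 58 rows.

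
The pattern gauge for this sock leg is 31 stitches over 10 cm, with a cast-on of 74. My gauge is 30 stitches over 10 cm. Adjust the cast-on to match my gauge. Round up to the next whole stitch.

72 stitches.

Scale factor = 30 / 31 = 0.968.
74 × 30 / 31 = 71.61 sts.
→ 72 sts.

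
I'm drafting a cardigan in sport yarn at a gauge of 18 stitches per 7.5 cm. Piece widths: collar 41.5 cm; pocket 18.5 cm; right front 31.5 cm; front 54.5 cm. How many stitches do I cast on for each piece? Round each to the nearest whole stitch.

collar 100; pocket 44; right front 76; front 131.

Rate = 18/7.5 = 2.4 sts per cm.
collar: 41.5 × 2.4 = 99.60 → 100.
pocket: 18.5 × 2.4 = 44.40 → 44.
right front: 31.5 × 2.4 = 75.60 → 76.
front: 54.5 × 2.4 = 130.80 → 131.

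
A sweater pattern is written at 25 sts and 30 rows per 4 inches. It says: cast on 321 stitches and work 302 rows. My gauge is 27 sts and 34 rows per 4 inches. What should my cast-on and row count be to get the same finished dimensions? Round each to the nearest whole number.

Stitches: 321 × 27/25 = 346.68 → 347.
Rows: 302 × 34/30 = 342.27 → 342.

Cast on 347 stitches; work 342 rows.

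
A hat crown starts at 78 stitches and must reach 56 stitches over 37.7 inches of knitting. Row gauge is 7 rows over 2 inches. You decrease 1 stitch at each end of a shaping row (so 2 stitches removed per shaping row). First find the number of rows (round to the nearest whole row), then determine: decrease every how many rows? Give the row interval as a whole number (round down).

Rows = 37.7 × 3.5 = 132.0 → 132 rows.
Stitches to remove: 22 → 11 shaping rows (at 2 st each).
132 / 11 = 12.00 → every 12 rows.

Decrease every 12th row.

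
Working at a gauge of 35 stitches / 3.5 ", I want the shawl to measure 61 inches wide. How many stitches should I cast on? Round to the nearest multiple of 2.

35 stitches / 3.5 in = 10 stitches per inch.
61 × 10 = 610.00 stitches.

CO 610 sts.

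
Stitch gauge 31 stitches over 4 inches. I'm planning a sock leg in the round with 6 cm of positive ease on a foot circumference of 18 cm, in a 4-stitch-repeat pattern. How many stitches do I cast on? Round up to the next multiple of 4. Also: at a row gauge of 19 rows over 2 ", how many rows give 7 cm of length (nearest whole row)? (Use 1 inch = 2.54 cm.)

Finished = 18 + 6 = 24 cm.
24 cm × 1/2.54 = 9.45 inches.
31/4 = 7.75 sts per in; 9.45 × 7.75 = 73.23 sts.
Next multiple of 4 → 76.
7 cm = 2.76 inches; × 9.5 = 26.18 → 26 rows.

Cast on 76 stitches; work 26 rows.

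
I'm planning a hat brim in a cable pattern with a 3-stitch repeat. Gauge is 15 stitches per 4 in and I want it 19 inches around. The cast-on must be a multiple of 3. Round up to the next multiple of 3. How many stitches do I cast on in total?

72 stitches.

15 / 4 = 3.75 sts per inch.
19 × 3.75 = 71.25 sts.
Next multiple of 3: 72.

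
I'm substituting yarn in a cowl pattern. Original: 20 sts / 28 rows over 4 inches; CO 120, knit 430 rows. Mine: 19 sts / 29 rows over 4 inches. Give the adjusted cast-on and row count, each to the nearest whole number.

Stitches: 120 × 19/20 = 114.00 → 114.
Rows: 430 × 29/28 = 445.36 → 445.

Cast on 114 stitches; work 445 rows.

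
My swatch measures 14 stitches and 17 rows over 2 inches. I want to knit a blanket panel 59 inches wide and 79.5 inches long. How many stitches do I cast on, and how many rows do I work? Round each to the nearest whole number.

Cast on 413 stitches and work 676 rows.

Stitch gauge = 14/2 = 7 sts/in; 59 × 7 = 413.00 → 413 sts.
Row gauge = 17/2 = 8.5 rows/in; 79.5 × 8.5 = 675.75 → 676 rows.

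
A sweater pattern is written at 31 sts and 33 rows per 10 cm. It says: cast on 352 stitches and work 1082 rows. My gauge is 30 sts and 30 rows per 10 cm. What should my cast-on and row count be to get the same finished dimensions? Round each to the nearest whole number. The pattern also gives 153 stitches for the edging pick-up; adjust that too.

Stitches: 352 × 30/31 = 340.65 → 341.
Rows: 1082 × 30/33 = 983.64 → 984.
edging pick-up: 153 × 30/31 = 148.06 → 148.

Cast on 341 stitches; work 984 rows; edging pick-up 148 stitches.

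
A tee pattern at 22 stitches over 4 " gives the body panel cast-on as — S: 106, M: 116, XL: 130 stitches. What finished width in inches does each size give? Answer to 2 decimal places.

22/4 = 5.5 sts per in.
S: 106 / 5.5 = 19.273 → 19.27 in.
M: 116 / 5.5 = 21.091 → 21.09 in.
XL: 130 / 5.5 = 23.636 → 23.64 in.

S 19.27 inches; M 21.09 inches; XL 23.64 inches.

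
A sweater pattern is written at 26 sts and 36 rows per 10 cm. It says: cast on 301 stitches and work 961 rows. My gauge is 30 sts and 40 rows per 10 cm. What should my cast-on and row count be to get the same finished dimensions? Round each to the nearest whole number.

Cast on 347 stitches; work 1068 rows.

Stitches: 301 × 30/26 = 347.31 → 347.
Rows: 961 × 40/36 = 1067.78 → 1068.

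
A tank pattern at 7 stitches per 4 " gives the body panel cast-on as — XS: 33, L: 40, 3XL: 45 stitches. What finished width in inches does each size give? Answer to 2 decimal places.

XS 18.86 inches; L 22.86 inches; 3XL 25.71 inches.

7/4 = 1.75 sts per in.
XS: 33 / 1.75 = 18.857 → 18.86 in.
L: 40 / 1.75 = 22.857 → 22.86 in.
3XL: 45 / 1.75 = 25.714 → 25.71 in.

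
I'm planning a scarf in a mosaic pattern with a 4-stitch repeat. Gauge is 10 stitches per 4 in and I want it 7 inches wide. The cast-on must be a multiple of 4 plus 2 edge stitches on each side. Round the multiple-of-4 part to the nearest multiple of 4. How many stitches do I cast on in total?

Cast on 16 stitches.

10 / 4 = 2.5 sts per inch.
7 × 2.5 = 17.50 sts.
Less 4 edge sts → 13.50 for the repeat.
Nearest multiple of 4: 12.
Add back 4 edge sts → 16.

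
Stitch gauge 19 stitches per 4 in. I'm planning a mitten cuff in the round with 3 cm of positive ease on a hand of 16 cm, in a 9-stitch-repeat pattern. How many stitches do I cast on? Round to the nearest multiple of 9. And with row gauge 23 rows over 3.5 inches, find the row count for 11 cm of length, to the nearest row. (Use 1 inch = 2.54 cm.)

Finished = 16 + 3 = 19 cm.
19 cm × 1/2.54 = 7.48 inches.
19/4 = 4.75 sts per in; 7.48 × 4.75 = 35.53 sts.
Nearest multiple of 9 → 36.
11 cm = 4.33 inches; × 6.571 = 28.46 → 28 rows.

Cast on 36 stitches; work 28 rows.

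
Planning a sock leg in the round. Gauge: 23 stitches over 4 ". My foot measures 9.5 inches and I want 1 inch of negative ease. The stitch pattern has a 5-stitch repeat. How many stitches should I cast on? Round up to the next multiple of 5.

50 stitches.

Finished = 9.5 − 1 = 8.5 inches.
23 / 4 = 5.75 sts/in.
8.5 × 5.75 = 48.88 sts.
Next multiple of 5: 50.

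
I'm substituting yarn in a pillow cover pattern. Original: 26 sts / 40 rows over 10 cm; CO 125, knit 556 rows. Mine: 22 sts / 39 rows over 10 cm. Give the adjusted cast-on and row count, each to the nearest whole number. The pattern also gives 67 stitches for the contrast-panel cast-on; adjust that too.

Stitches: 125 × 22/26 = 105.77 → 106.
Rows: 556 × 39/40 = 542.10 → 542.
contrast-panel cast-on: 67 × 22/26 = 56.69 → 57.

Cast on 106 stitches; work 542 rows; contrast-panel cast-on 57 stitches.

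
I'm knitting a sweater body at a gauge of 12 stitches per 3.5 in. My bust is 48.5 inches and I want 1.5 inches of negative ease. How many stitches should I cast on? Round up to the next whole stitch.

Finished = 48.5 − 1.5 = 47 in.
12 / 3.5 = 3.429 sts per inch.
47.00 × 3.429 = 161.14 sts.
→ 162 sts.

162 stitches.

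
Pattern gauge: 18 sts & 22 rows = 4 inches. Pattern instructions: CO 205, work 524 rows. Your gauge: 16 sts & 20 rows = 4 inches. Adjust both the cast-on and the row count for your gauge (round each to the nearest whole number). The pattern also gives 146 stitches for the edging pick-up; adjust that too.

Stitches: 205 × 16/18 = 182.22 → 182.
Rows: 524 × 20/22 = 476.36 → 476.
edging pick-up: 146 × 16/18 = 129.78 → 130.

Cast on 182 stitches; work 476 rows; edging pick-up 130 stitches.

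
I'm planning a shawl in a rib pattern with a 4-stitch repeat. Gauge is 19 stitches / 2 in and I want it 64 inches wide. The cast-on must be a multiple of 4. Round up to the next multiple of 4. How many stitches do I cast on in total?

CO 608 sts.

19 / 2 = 9.5 sts per inch.
64 × 9.5 = 608.00 sts.
Next multiple of 4: 608.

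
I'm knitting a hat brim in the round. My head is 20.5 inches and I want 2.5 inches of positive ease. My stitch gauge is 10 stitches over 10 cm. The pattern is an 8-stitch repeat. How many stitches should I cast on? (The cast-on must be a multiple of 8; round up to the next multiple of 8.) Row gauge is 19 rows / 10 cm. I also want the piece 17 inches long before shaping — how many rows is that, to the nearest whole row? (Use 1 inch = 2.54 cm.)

Cast on 64 stitches; work 82 rows.

Finished = 20.5 + 2.5 = 23 inches.
23 inches × 2.54 = 58.42 cm.
10/10 = 1 sts per cm; 58.42 × 1 = 58.42 sts.
Next multiple of 8 → 64.
17 inches = 43.18 cm; × 1.9 = 82.04 → 82 rows.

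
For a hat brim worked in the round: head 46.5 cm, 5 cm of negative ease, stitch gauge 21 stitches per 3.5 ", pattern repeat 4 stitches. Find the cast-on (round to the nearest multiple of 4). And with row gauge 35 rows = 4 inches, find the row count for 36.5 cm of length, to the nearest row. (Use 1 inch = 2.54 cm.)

Finished = 46.5 − 5 = 41.5 cm.
41.5 cm × 1/2.54 = 16.34 inches.
21/3.5 = 6 sts per in; 16.34 × 6 = 98.03 sts.
Nearest multiple of 4 → 100.
36.5 cm = 14.37 inches; × 8.75 = 125.74 → 126 rows.

Cast on 100 stitches; work 126 rows.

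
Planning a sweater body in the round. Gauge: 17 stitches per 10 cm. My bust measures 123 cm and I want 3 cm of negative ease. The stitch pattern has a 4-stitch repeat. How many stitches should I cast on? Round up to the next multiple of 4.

Finished = 123 − 3 = 120 cm.
17 / 10 = 1.7 sts/cm.
120 × 1.7 = 204.00 sts.
Next multiple of 4: 204.

CO 204 sts.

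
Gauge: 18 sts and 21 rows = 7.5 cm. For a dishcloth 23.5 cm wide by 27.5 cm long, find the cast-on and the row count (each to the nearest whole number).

Cast on 56 stitches and work 77 rows.

Stitch gauge = 18/7.5 = 2.4 sts/cm; 23.5 × 2.4 = 56.40 → 56 sts.
Row gauge = 21/7.5 = 2.8 rows/cm; 27.5 × 2.8 = 77.00 → 77 rows.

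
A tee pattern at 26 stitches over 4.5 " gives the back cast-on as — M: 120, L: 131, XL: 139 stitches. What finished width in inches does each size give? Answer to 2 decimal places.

M 20.77 inches; L 22.67 inches; XL 24.06 inches.

26/4.5 = 5.778 sts per in.
M: 120 / 5.778 = 20.769 → 20.77 in.
L: 131 / 5.778 = 22.673 → 22.67 in.
XL: 139 / 5.778 = 24.058 → 24.06 in.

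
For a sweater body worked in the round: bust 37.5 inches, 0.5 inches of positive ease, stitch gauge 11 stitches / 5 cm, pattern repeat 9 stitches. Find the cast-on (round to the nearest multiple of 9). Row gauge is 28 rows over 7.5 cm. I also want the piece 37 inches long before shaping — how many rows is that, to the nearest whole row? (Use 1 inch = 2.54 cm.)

Cast on 216 stitches; work 351 rows.

Finished = 37.5 + 0.5 = 38 inches.
38 inches × 2.54 = 96.52 cm.
11/5 = 2.2 sts per cm; 96.52 × 2.2 = 212.34 sts.
Nearest multiple of 9 → 216.
37 inches = 93.98 cm; × 3.733 = 350.86 → 351 rows.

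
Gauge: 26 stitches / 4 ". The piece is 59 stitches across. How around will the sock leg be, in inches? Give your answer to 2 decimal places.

9.08 inches.

26 stitches / 4 inch = 6.5 stitches per inch.
59 / 6.5 = 9.077 inches.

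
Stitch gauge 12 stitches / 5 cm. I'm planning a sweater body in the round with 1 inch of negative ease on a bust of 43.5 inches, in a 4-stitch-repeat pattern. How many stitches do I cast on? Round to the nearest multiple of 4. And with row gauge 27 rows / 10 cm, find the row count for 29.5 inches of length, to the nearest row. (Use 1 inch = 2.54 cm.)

Finished = 43.5 − 1 = 42.5 inches.
42.5 inches × 2.54 = 107.95 cm.
12/5 = 2.4 sts per cm; 107.95 × 2.4 = 259.08 sts.
Nearest multiple of 4 → 260.
29.5 inches = 74.93 cm; × 2.7 = 202.31 → 202 rows.

Cast on 260 stitches; work 202 rows.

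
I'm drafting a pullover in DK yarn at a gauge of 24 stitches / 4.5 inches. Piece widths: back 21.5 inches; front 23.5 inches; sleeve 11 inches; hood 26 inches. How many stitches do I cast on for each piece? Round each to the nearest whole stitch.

back 115; front 125; sleeve 59; hood 139.

Rate = 24/4.5 = 5.333 sts per in.
back: 21.5 × 5.333 = 114.67 → 115.
front: 23.5 × 5.333 = 125.33 → 125.
sleeve: 11 × 5.333 = 58.67 → 59.
hood: 26 × 5.333 = 138.67 → 139.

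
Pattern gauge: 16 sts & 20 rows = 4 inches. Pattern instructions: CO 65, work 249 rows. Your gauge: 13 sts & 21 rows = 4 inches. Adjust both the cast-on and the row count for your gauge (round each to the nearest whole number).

Cast on 53 stitches; work 261 rows.

Stitches: 65 × 13/16 = 52.81 → 53.
Rows: 249 × 21/20 = 261.45 → 261.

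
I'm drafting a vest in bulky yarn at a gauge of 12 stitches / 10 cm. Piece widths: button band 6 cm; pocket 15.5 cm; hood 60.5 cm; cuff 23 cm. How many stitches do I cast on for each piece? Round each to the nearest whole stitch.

button band 7; pocket 19; hood 73; cuff 28.

Rate = 12/10 = 1.2 sts per cm.
button band: 6 × 1.2 = 7.20 → 7.
pocket: 15.5 × 1.2 = 18.60 → 19.
hood: 60.5 × 1.2 = 72.60 → 73.
cuff: 23 × 1.2 = 27.60 → 28.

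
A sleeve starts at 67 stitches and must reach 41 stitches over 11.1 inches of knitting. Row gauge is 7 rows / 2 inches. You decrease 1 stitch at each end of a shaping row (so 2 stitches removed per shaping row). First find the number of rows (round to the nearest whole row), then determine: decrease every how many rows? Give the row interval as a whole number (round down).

Decrease every 3rd row.

Rows = 11.1 × 3.5 = 38.9 → 39 rows.
Stitches to remove: 26 → 13 shaping rows (at 2 st each).
39 / 13 = 3.00 → every 3 rows.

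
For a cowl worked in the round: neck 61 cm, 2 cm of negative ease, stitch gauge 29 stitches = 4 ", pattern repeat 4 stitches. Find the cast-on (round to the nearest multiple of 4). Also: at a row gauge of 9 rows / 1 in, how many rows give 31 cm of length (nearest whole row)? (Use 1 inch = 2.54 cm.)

Finished = 61 − 2 = 59 cm.
59 cm × 1/2.54 = 23.23 inches.
29/4 = 7.25 sts per in; 23.23 × 7.25 = 168.41 sts.
Nearest multiple of 4 → 168.
31 cm = 12.20 inches; × 9 = 109.84 → 110 rows.

Cast on 168 stitches; work 110 rows.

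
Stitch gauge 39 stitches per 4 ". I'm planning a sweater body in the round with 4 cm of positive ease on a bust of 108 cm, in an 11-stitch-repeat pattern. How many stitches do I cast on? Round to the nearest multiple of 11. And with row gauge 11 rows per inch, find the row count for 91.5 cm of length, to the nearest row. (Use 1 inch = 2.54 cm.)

Cast on 429 stitches; work 396 rows.

Finished = 108 + 4 = 112 cm.
112 cm × 1/2.54 = 44.09 inches.
39/4 = 9.75 sts per in; 44.09 × 9.75 = 429.92 sts.
Nearest multiple of 11 → 429.
91.5 cm = 36.02 inches; × 11 = 396.26 → 396 rows.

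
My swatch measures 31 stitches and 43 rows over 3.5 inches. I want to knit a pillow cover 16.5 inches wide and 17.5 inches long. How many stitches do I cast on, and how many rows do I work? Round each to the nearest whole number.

Cast on 146 stitches and work 215 rows.

Stitch gauge = 31/3.5 = 8.857 sts/in; 16.5 × 8.857 = 146.14 → 146 sts.
Row gauge = 43/3.5 = 12.286 rows/in; 17.5 × 12.286 = 215.00 → 215 rows.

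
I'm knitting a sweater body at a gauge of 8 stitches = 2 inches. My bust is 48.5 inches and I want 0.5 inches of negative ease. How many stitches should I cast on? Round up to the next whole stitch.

CO 192 sts.

Finished = 48.5 − 0.5 = 48 in.
8 / 2 = 4 sts per inch.
48.00 × 4 = 192.00 sts.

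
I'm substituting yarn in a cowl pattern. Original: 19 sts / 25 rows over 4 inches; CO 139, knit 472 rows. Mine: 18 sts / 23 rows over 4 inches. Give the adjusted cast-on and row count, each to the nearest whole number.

Cast on 132 stitches; work 434 rows.

Stitches: 139 × 18/19 = 131.68 → 132.
Rows: 472 × 23/25 = 434.24 → 434.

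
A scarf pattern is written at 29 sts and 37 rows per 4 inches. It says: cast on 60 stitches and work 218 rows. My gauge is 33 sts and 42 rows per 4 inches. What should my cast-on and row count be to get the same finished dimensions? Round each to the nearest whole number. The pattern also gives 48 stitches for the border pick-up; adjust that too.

Cast on 68 stitches; work 247 rows; border pick-up 55 stitches.

Stitches: 60 × 33/29 = 68.28 → 68.
Rows: 218 × 42/37 = 247.46 → 247.
border pick-up: 48 × 33/29 = 54.62 → 55.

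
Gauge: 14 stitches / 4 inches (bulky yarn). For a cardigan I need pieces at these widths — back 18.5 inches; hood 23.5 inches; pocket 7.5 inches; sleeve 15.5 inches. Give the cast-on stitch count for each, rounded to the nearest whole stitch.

Rate = 14/4 = 3.5 sts per in.
back: 18.5 × 3.5 = 64.75 → 65.
hood: 23.5 × 3.5 = 82.25 → 82.
pocket: 7.5 × 3.5 = 26.25 → 26.
sleeve: 15.5 × 3.5 = 54.25 → 54.

back 65; hood 82; pocket 26; sleeve 54.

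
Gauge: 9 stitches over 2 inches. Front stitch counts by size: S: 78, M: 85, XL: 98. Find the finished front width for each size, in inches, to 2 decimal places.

S 17.33 inches; M 18.89 inches; XL 21.78 inches.

9/2 = 4.5 sts per in.
S: 78 / 4.5 = 17.333 → 17.33 in.
M: 85 / 4.5 = 18.889 → 18.89 in.
XL: 98 / 4.5 = 21.778 → 21.78 in.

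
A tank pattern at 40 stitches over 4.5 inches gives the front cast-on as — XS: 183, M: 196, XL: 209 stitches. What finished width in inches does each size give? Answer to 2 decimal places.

40/4.5 = 8.889 sts per in.
XS: 183 / 8.889 = 20.587 → 20.59 in.
M: 196 / 8.889 = 22.050 → 22.05 in.
XL: 209 / 8.889 = 23.512 → 23.51 in.

XS 20.59 inches; M 22.05 inches; XL 23.51 inches.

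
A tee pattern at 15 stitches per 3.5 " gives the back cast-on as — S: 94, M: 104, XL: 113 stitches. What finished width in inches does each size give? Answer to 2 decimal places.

S 21.93 inches; M 24.27 inches; XL 26.37 inches.

15/3.5 = 4.286 sts per in.
S: 94 / 4.286 = 21.933 → 21.93 in.
M: 104 / 4.286 = 24.267 → 24.27 in.
XL: 113 / 4.286 = 26.367 → 26.37 in.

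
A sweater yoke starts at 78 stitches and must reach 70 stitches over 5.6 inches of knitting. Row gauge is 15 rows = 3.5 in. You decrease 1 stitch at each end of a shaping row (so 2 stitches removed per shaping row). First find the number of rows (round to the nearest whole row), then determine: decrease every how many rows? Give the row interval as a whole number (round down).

Decrease every 6th row.

Rows = 5.6 × 4.286 = 24.0 → 24 rows.
Stitches to remove: 8 → 4 shaping rows (at 2 st each).
24 / 4 = 6.00 → every 6 rows.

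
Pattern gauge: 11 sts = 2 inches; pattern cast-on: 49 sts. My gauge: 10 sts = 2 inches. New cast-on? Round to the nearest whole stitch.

CO 45 sts.

Scale factor = 10 / 11 = 0.909.
49 × 10 / 11 = 44.55 sts.
→ 45 sts.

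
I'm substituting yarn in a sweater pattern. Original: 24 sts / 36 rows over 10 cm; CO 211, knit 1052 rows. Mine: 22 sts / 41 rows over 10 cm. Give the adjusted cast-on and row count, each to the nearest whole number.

Stitches: 211 × 22/24 = 193.42 → 193.
Rows: 1052 × 41/36 = 1198.11 → 1198.

Cast on 193 stitches; work 1198 rows.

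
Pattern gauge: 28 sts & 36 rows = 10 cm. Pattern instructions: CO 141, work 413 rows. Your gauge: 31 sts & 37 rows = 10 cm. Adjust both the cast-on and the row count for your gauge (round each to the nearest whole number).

Cast on 156 stitches; work 424 rows.

Stitches: 141 × 31/28 = 156.11 → 156.
Rows: 413 × 37/36 = 424.47 → 424.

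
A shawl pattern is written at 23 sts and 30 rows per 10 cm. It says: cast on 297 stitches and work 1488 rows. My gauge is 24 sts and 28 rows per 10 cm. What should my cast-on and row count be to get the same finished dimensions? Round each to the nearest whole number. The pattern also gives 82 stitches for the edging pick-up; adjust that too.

Cast on 310 stitches; work 1389 rows; edging pick-up 86 stitches.

Stitches: 297 × 24/23 = 309.91 → 310.
Rows: 1488 × 28/30 = 1388.80 → 1389.
edging pick-up: 82 × 24/23 = 85.57 → 86.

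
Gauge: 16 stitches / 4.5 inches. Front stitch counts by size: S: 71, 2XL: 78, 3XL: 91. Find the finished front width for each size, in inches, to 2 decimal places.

S 19.97 inches; 2XL 21.94 inches; 3XL 25.59 inches.

16/4.5 = 3.556 sts per in.
S: 71 / 3.556 = 19.969 → 19.97 in.
2XL: 78 / 3.556 = 21.938 → 21.94 in.
3XL: 91 / 3.556 = 25.594 → 25.59 in.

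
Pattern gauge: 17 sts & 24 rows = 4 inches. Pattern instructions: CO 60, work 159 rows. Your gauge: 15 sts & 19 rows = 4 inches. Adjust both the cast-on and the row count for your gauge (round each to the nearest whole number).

Stitches: 60 × 15/17 = 52.94 → 53.
Rows: 159 × 19/24 = 125.88 → 126.

Cast on 53 stitches; work 126 rows.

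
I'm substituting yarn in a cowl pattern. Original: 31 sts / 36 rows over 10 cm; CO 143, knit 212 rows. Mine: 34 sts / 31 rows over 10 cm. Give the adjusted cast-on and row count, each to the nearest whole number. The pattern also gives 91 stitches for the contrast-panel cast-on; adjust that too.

Stitches: 143 × 34/31 = 156.84 → 157.
Rows: 212 × 31/36 = 182.56 → 183.
contrast-panel cast-on: 91 × 34/31 = 99.81 → 100.

Cast on 157 stitches; work 183 rows; contrast-panel cast-on 100 stitches.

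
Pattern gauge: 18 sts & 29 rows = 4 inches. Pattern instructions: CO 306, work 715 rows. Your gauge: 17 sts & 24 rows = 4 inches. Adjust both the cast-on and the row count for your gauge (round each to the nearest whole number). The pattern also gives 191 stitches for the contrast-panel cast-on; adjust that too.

Cast on 289 stitches; work 592 rows; contrast-panel cast-on 180 stitches.

Stitches: 306 × 17/18 = 289.00 → 289.
Rows: 715 × 24/29 = 591.72 → 592.
contrast-panel cast-on: 191 × 17/18 = 180.39 → 180.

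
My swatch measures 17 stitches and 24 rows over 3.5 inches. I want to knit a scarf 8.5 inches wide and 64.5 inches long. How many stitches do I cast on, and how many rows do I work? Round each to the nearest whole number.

Cast on 41 stitches and work 442 rows.

Stitch gauge = 17/3.5 = 4.857 sts/in; 8.5 × 4.857 = 41.29 → 41 sts.
Row gauge = 24/3.5 = 6.857 rows/in; 64.5 × 6.857 = 442.29 → 442 rows.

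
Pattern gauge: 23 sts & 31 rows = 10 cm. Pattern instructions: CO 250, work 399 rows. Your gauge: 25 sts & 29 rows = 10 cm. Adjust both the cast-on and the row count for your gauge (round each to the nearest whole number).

Cast on 272 stitches; work 373 rows.

Stitches: 250 × 25/23 = 271.74 → 272.
Rows: 399 × 29/31 = 373.26 → 373.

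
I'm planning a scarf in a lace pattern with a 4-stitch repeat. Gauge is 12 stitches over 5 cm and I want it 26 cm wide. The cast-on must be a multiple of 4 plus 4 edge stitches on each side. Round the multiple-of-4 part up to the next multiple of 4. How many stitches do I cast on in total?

12 / 5 = 2.4 sts per cm.
26 × 2.4 = 62.40 sts.
Less 8 edge sts → 54.40 for the repeat.
Next multiple of 4: 56.
Add back 8 edge sts → 64.

CO 64 sts.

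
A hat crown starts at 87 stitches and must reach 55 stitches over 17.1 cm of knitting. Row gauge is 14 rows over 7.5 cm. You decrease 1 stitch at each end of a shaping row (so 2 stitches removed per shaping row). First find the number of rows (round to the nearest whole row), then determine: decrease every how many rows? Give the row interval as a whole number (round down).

Rows = 17.1 × 1.867 = 31.9 → 32 rows.
Stitches to remove: 32 → 16 shaping rows (at 2 st each).
32 / 16 = 2.00 → every 2 rows.

Decrease every 2nd row.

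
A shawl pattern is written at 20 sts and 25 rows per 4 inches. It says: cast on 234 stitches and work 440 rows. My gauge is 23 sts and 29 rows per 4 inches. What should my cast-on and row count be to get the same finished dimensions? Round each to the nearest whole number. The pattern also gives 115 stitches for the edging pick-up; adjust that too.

Stitches: 234 × 23/20 = 269.10 → 269.
Rows: 440 × 29/25 = 510.40 → 510.
edging pick-up: 115 × 23/20 = 132.25 → 132.

Cast on 269 stitches; work 510 rows; edging pick-up 132 stitches.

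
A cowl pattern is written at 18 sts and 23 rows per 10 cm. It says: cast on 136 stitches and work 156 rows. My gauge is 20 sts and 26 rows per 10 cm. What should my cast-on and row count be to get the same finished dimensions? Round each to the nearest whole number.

Cast on 151 stitches; work 176 rows.

Stitches: 136 × 20/18 = 151.11 → 151.
Rows: 156 × 26/23 = 176.35 → 176.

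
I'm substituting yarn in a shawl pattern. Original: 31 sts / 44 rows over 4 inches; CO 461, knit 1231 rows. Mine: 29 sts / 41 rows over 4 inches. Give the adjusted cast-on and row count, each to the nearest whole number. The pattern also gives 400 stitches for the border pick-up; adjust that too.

Stitches: 461 × 29/31 = 431.26 → 431.
Rows: 1231 × 41/44 = 1147.07 → 1147.
border pick-up: 400 × 29/31 = 374.19 → 374.

Cast on 431 stitches; work 1147 rows; border pick-up 374 stitches.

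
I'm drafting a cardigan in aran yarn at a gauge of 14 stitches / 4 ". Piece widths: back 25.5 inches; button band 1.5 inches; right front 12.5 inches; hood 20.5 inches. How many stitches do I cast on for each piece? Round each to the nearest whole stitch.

Rate = 14/4 = 3.5 sts per in.
back: 25.5 × 3.5 = 89.25 → 89.
button band: 1.5 × 3.5 = 5.25 → 5.
right front: 12.5 × 3.5 = 43.75 → 44.
hood: 20.5 × 3.5 = 71.75 → 72.

back 89; button band 5; right front 44; hood 72.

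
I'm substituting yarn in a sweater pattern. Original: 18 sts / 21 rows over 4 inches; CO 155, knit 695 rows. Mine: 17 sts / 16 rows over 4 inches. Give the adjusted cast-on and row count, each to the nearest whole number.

Cast on 146 stitches; work 530 rows.

Stitches: 155 × 17/18 = 146.39 → 146.
Rows: 695 × 16/21 = 529.52 → 530.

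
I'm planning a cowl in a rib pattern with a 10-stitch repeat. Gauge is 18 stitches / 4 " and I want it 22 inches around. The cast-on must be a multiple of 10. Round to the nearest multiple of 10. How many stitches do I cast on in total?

18 / 4 = 4.5 sts per inch.
22 × 4.5 = 99.00 sts.
Nearest multiple of 10: 100.

Cast on 100 stitches.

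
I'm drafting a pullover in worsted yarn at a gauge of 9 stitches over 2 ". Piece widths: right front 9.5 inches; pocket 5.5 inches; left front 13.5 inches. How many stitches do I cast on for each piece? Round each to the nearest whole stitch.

Rate = 9/2 = 4.5 sts per in.
right front: 9.5 × 4.5 = 42.75 → 43.
pocket: 5.5 × 4.5 = 24.75 → 25.
left front: 13.5 × 4.5 = 60.75 → 61.

right front 43; pocket 25; left front 61.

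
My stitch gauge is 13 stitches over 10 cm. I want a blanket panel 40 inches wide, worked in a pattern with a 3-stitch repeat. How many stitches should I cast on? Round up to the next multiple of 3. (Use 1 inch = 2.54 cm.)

40 in = 40 × 2.54 = 101.60 cm.
13 / 10 = 1.3 sts/cm.
101.60 × 1.3 = 132.08 sts.
→ 135.

CO 135 sts.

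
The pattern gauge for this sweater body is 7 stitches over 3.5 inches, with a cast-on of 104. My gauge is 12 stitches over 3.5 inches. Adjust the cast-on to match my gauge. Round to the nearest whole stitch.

178 stitches.

Scale factor = 12 / 7 = 1.714.
104 × 12 / 7 = 178.29 sts.
→ 178 sts.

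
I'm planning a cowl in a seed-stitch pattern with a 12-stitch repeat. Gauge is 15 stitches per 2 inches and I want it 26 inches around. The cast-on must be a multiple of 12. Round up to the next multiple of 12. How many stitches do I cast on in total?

Cast on 204 stitches.

15 / 2 = 7.5 sts per inch.
26 × 7.5 = 195.00 sts.
Next multiple of 12: 204.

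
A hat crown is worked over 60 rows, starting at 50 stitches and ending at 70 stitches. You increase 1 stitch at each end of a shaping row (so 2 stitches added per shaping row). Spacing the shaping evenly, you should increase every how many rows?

Increase every 6th row.

Stitches to add: |70 − 50| = 20.
Shaping rows needed: 20 / 2 = 10.
60 rows / 10 = every 6 rows.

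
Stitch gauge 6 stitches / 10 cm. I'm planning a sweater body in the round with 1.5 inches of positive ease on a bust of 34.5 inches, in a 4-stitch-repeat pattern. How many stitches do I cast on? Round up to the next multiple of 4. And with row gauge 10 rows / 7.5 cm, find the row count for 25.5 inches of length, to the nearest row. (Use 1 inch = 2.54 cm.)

Cast on 56 stitches; work 86 rows.

Finished = 34.5 + 1.5 = 36 inches.
36 inches × 2.54 = 91.44 cm.
6/10 = 0.6 sts per cm; 91.44 × 0.6 = 54.86 sts.
Next multiple of 4 → 56.
25.5 inches = 64.77 cm; × 1.333 = 86.36 → 86 rows.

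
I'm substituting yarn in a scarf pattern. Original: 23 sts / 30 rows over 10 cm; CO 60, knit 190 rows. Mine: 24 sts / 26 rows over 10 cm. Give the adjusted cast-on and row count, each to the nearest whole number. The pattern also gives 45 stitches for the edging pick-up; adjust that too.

Stitches: 60 × 24/23 = 62.61 → 63.
Rows: 190 × 26/30 = 164.67 → 165.
edging pick-up: 45 × 24/23 = 46.96 → 47.

Cast on 63 stitches; work 165 rows; edging pick-up 47 stitches.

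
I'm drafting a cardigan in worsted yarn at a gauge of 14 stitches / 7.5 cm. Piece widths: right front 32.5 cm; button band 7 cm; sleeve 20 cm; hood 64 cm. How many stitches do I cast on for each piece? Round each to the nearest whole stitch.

right front 61; button band 13; sleeve 37; hood 119.

Rate = 14/7.5 = 1.867 sts per cm.
right front: 32.5 × 1.867 = 60.67 → 61.
button band: 7 × 1.867 = 13.07 → 13.
sleeve: 20 × 1.867 = 37.33 → 37.
hood: 64 × 1.867 = 119.47 → 119.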